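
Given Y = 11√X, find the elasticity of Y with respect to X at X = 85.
Elasticity = 1/2

Elasticity = (dY/dX) · (X/Y)

dY/dX = 11/(2·√X)
At X = 85: dY/dX = 11·√85/170, Y = 11·√85

Elasticity = (11·√85/170) · (85 / (11·√85)) = 1/2

Interpretation: for a small percentage change in X, the percentage change in Y is approximately 0.50 times as large.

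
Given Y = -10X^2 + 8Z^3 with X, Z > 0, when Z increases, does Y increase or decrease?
Y increases

Taking the partial derivative:
∂Y/∂Z = 24Z^2

∂Y/∂Z = 24Z^2 > 0 (assuming positive values)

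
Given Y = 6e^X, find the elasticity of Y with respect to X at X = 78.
Elasticity = 78

Elasticity = (dY/dX) · (X/Y)

dY/dX = 6·e^X
At X = 78: dY/dX = 6·e^78, Y = 6·e^78

Elasticity = (6·e^78) · (78 / (6·e^78)) = 78

Interpretation: for a small percentage change in X, the percentage change in Y is approximately 78.00 times as large.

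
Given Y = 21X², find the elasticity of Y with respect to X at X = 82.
Elasticity = 2

Elasticity = (dY/dX) · (X/Y)

dY/dX = 42·X
At X = 82: dY/dX = 3444, Y = 141204

Elasticity = 3444 · (82 / 141204) = 2

Interpretation: for a small percentage change in X, the percentage change in Y is approximately 2.00 times as large.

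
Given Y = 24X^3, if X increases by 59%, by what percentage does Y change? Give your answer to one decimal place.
302.0%

For Y = 24X^3:
If X → X(1 + 0.59)
Then Y → Y · (1 + 0.59)^3
     ≈ Y · 4.0197

Percentage change = ((1 + 0.59)^3 − 1) × 100% ≈ 302.0%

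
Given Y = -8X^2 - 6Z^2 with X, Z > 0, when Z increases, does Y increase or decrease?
Y decreases

Taking the partial derivative:
∂Y/∂Z = -12Z

∂Y/∂Z = -12Z < 0 (assuming positive values)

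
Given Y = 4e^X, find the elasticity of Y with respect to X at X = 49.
Elasticity = 49

Elasticity = (dY/dX) · (X/Y)

dY/dX = 4·e^X
At X = 49: dY/dX = 4·e^49, Y = 4·e^49

Elasticity = (4·e^49) · (49 / (4·e^49)) = 49

Interpretation: for a small percentage change in X, the percentage change in Y is approximately 49.00 times as large.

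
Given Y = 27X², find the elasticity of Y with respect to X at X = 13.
Elasticity = 2

Elasticity = (dY/dX) · (X/Y)

dY/dX = 54·X
At X = 13: dY/dX = 702, Y = 4563

Elasticity = 702 · (13 / 4563) = 2

Interpretation: for a small percentage change in X, the percentage change in Y is approximately 2.00 times as large.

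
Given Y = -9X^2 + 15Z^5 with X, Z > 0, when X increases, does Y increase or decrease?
Y decreases

Taking the partial derivative:
∂Y/∂X = -18X

∂Y/∂X = -18X < 0 (assuming positive values)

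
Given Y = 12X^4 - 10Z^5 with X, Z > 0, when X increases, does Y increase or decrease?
Y increases

Taking the partial derivative:
∂Y/∂X = 48X^3

∂Y/∂X = 48X^3 > 0 (assuming positive values)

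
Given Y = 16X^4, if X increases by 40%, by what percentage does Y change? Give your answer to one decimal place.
284.2%

For Y = 16X^4:
If X → X(1 + 0.4)
Then Y → Y · (1 + 0.4)^4
     = Y · 3.8416

Percentage change = ((1 + 0.4)^4 − 1) × 100% ≈ 284.2%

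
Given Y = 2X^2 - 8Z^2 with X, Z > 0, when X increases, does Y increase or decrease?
Y increases

Taking the partial derivative:
∂Y/∂X = 4X

∂Y/∂X = 4X > 0 (assuming positive values)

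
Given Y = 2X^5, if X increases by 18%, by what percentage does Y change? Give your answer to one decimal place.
128.8%

For Y = 2X^5:
If X → X(1 + 0.18)
Then Y → Y · (1 + 0.18)^5
     ≈ Y · 2.2878

Percentage change = ((1 + 0.18)^5 − 1) × 100% ≈ 128.8%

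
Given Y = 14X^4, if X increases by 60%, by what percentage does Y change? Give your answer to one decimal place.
555.4%

For Y = 14X^4:
If X → X(1 + 0.6)
Then Y → Y · (1 + 0.6)^4
     = Y · 6.5536

Percentage change = ((1 + 0.6)^4 − 1) × 100% ≈ 555.4%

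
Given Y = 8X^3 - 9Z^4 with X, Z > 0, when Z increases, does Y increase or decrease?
Y decreases

Taking the partial derivative:
∂Y/∂Z = -36Z^3

∂Y/∂Z = -36Z^3 < 0 (assuming positive values)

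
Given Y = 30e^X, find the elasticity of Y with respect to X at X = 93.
Elasticity = 93

Elasticity = (dY/dX) · (X/Y)

dY/dX = 30·e^X
At X = 93: dY/dX = 30·e^93, Y = 30·e^93

Elasticity = (30·e^93) · (93 / (30·e^93)) = 93

Interpretation: for a small percentage change in X, the percentage change in Y is approximately 93.00 times as large.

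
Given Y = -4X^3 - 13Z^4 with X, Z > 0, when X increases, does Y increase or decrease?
Y decreases

Taking the partial derivative:
∂Y/∂X = -12X^2

∂Y/∂X = -12X^2 < 0 (assuming positive values)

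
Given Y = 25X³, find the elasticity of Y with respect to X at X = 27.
Elasticity = 3

Elasticity = (dY/dX) · (X/Y)

dY/dX = 75·X²
At X = 27: dY/dX = 54675, Y = 492075

Elasticity = 54675 · (27 / 492075) = 3

Interpretation: for a small percentage change in X, the percentage change in Y is approximately 3.00 times as large.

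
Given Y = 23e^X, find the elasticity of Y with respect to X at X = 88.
Elasticity = 88

Elasticity = (dY/dX) · (X/Y)

dY/dX = 23·e^X
At X = 88: dY/dX = 23·e^88, Y = 23·e^88

Elasticity = (23·e^88) · (88 / (23·e^88)) = 88

Interpretation: for a small percentage change in X, the percentage change in Y is approximately 88.00 times as large.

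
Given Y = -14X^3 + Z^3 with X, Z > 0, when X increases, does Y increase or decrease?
Y decreases

Taking the partial derivative:
∂Y/∂X = -42X^2

∂Y/∂X = -42X^2 < 0 (assuming positive values)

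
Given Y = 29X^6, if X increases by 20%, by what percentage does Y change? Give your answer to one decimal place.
198.6%

For Y = 29X^6:
If X → X(1 + 0.2)
Then Y → Y · (1 + 0.2)^6
     ≈ Y · 2.9860

Percentage change = ((1 + 0.2)^6 − 1) × 100% ≈ 198.6%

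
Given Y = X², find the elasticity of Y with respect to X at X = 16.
Elasticity = 2

Elasticity = (dY/dX) · (X/Y)

dY/dX = 2·X
At X = 16: dY/dX = 32, Y = 256

Elasticity = 32 · (16 / 256) = 2

Interpretation: for a small percentage change in X, the percentage change in Y is approximately 2.00 times as large.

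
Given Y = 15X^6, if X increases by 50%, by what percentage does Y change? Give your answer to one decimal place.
1039.1%

For Y = 15X^6:
If X → X(1 + 0.5)
Then Y → Y · (1 + 0.5)^6
     ≈ Y · 11.3906

Percentage change = ((1 + 0.5)^6 − 1) × 100% ≈ 1039.1%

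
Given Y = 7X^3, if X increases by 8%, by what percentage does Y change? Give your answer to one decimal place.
26.0%

For Y = 7X^3:
If X → X(1 + 0.08)
Then Y → Y · (1 + 0.08)^3
     ≈ Y · 1.2597

Percentage change = ((1 + 0.08)^3 − 1) × 100% ≈ 26.0%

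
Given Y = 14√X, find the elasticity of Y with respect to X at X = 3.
Elasticity = 1/2

Elasticity = (dY/dX) · (X/Y)

dY/dX = 7/√X
At X = 3: dY/dX = 7·√3/3, Y = 14·√3

Elasticity = (7·√3/3) · (3 / (14·√3)) = 1/2

Interpretation: for a small percentage change in X, the percentage change in Y is approximately 0.50 times as large.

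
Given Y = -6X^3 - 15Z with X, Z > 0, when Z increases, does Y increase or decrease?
Y decreases

Taking the partial derivative:
∂Y/∂Z = -15

∂Y/∂Z = -15 < 0 (assuming positive values)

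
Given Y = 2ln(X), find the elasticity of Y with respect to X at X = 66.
Elasticity = 1/ln(66) ≈ 0.2387

Elasticity = (dY/dX) · (X/Y)

dY/dX = 2/X
At X = 66: dY/dX = 1/33, Y = 2·ln(66)

Elasticity = (1/33) · (66 / (2·ln(66))) = 1/ln(66) ≈ 0.2387

Interpretation: for a small percentage change in X, the percentage change in Y is approximately 0.24 times as large.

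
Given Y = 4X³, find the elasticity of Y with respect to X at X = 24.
Elasticity = 3

Elasticity = (dY/dX) · (X/Y)

dY/dX = 12·X²
At X = 24: dY/dX = 6912, Y = 55296

Elasticity = 6912 · (24 / 55296) = 3

Interpretation: for a small percentage change in X, the percentage change in Y is approximately 3.00 times as large.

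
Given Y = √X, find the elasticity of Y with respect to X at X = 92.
Elasticity = 1/2

Elasticity = (dY/dX) · (X/Y)

dY/dX = 1/(2·√X)
At X = 92: dY/dX = √23/92, Y = 2·√23

Elasticity = (√23/92) · (92 / (2·√23)) = 1/2

Interpretation: for a small percentage change in X, the percentage change in Y is approximately 0.50 times as large.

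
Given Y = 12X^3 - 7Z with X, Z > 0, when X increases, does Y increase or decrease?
Y increases

Taking the partial derivative:
∂Y/∂X = 36X^2

∂Y/∂X = 36X^2 > 0 (assuming positive values)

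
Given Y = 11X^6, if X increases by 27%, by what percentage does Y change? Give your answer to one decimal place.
319.6%

For Y = 11X^6:
If X → X(1 + 0.27)
Then Y → Y · (1 + 0.27)^6
     ≈ Y · 4.1959

Percentage change = ((1 + 0.27)^6 − 1) × 100% ≈ 319.6%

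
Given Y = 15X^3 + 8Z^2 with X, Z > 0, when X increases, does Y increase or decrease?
Y increases

Taking the partial derivative:
∂Y/∂X = 45X^2

∂Y/∂X = 45X^2 > 0 (assuming positive values)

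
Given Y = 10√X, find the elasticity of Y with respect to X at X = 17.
Elasticity = 1/2

Elasticity = (dY/dX) · (X/Y)

dY/dX = 5/√X
At X = 17: dY/dX = 5·√17/17, Y = 10·√17

Elasticity = (5·√17/17) · (17 / (10·√17)) = 1/2

Interpretation: for a small percentage change in X, the percentage change in Y is approximately 0.50 times as large.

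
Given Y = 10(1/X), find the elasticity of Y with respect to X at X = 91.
Elasticity = -1

Elasticity = (dY/dX) · (X/Y)

dY/dX = -10/X²
At X = 91: dY/dX = -10/8281, Y = 10/91

Elasticity = (-10/8281) · (91 / (10/91)) = -1

Interpretation: for a small percentage change in X, the percentage change in Y is approximately -1.00 times as large.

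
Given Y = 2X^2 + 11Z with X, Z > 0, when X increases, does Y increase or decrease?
Y increases

Taking the partial derivative:
∂Y/∂X = 4X

∂Y/∂X = 4X > 0 (assuming positive values)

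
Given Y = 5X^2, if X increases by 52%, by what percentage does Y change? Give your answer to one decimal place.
131.0%

For Y = 5X^2:
If X → X(1 + 0.52)
Then Y → Y · (1 + 0.52)^2
     = Y · 2.3104

Percentage change = ((1 + 0.52)^2 − 1) × 100% ≈ 131.0%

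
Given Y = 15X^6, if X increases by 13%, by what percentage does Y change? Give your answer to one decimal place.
108.2%

For Y = 15X^6:
If X → X(1 + 0.13)
Then Y → Y · (1 + 0.13)^6
     ≈ Y · 2.0820

Percentage change = ((1 + 0.13)^6 − 1) × 100% ≈ 108.2%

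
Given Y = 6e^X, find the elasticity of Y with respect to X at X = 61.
Elasticity = 61

Elasticity = (dY/dX) · (X/Y)

dY/dX = 6·e^X
At X = 61: dY/dX = 6·e^61, Y = 6·e^61

Elasticity = (6·e^61) · (61 / (6·e^61)) = 61

Interpretation: for a small percentage change in X, the percentage change in Y is approximately 61.00 times as large.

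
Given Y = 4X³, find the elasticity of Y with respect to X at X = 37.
Elasticity = 3

Elasticity = (dY/dX) · (X/Y)

dY/dX = 12·X²
At X = 37: dY/dX = 16428, Y = 202612

Elasticity = 16428 · (37 / 202612) = 3

Interpretation: for a small percentage change in X, the percentage change in Y is approximately 3.00 times as large.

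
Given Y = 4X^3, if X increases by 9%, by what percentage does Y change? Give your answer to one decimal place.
29.5%

For Y = 4X^3:
If X → X(1 + 0.09)
Then Y → Y · (1 + 0.09)^3
     ≈ Y · 1.2950

Percentage change = ((1 + 0.09)^3 − 1) × 100% ≈ 29.5%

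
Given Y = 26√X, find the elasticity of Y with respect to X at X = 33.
Elasticity = 1/2

Elasticity = (dY/dX) · (X/Y)

dY/dX = 13/√X
At X = 33: dY/dX = 13·√33/33, Y = 26·√33

Elasticity = (13·√33/33) · (33 / (26·√33)) = 1/2

Interpretation: for a small percentage change in X, the percentage change in Y is approximately 0.50 times as large.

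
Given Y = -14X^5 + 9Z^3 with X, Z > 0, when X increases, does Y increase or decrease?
Y decreases

Taking the partial derivative:
∂Y/∂X = -70X^4

∂Y/∂X = -70X^4 < 0 (assuming positive values)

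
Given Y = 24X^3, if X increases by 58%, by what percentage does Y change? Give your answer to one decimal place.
294.4%

For Y = 24X^3:
If X → X(1 + 0.58)
Then Y → Y · (1 + 0.58)^3
     ≈ Y · 3.9443

Percentage change = ((1 + 0.58)^3 − 1) × 100% ≈ 294.4%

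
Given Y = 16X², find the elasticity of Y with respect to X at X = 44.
Elasticity = 2

Elasticity = (dY/dX) · (X/Y)

dY/dX = 32·X
At X = 44: dY/dX = 1408, Y = 30976

Elasticity = 1408 · (44 / 30976) = 2

Interpretation: for a small percentage change in X, the percentage change in Y is approximately 2.00 times as large.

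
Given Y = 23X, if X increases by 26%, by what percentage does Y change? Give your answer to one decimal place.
26.0%

For Y = 23X:
If X → X(1 + 0.26)
Then Y → Y · (1 + 0.26)^1
     = Y · 1.2600

Percentage change = ((1 + 0.26)^1 − 1) × 100% = 26.0%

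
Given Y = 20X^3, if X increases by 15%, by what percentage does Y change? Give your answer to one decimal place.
52.1%

For Y = 20X^3:
If X → X(1 + 0.15)
Then Y → Y · (1 + 0.15)^3
     ≈ Y · 1.5209

Percentage change = ((1 + 0.15)^3 − 1) × 100% ≈ 52.1%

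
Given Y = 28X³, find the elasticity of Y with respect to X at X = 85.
Elasticity = 3

Elasticity = (dY/dX) · (X/Y)

dY/dX = 84·X²
At X = 85: dY/dX = 606900, Y = 17195500

Elasticity = 606900 · (85 / 17195500) = 3

Interpretation: for a small percentage change in X, the percentage change in Y is approximately 3.00 times as large.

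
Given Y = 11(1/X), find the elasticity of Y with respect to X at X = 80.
Elasticity = -1

Elasticity = (dY/dX) · (X/Y)

dY/dX = -11/X²
At X = 80: dY/dX = -11/6400, Y = 11/80

Elasticity = (-11/6400) · (80 / (11/80)) = -1

Interpretation: for a small percentage change in X, the percentage change in Y is approximately -1.00 times as large.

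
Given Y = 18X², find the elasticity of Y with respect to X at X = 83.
Elasticity = 2

Elasticity = (dY/dX) · (X/Y)

dY/dX = 36·X
At X = 83: dY/dX = 2988, Y = 124002

Elasticity = 2988 · (83 / 124002) = 2

Interpretation: for a small percentage change in X, the percentage change in Y is approximately 2.00 times as large.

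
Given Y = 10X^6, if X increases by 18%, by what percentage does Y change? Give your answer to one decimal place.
170.0%

For Y = 10X^6:
If X → X(1 + 0.18)
Then Y → Y · (1 + 0.18)^6
     ≈ Y · 2.6996

Percentage change = ((1 + 0.18)^6 − 1) × 100% ≈ 170.0%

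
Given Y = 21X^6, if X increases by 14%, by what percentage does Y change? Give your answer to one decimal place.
119.5%

For Y = 21X^6:
If X → X(1 + 0.14)
Then Y → Y · (1 + 0.14)^6
     ≈ Y · 2.1950

Percentage change = ((1 + 0.14)^6 − 1) × 100% ≈ 119.5%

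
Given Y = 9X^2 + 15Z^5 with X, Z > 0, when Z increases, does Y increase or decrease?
Y increases

Taking the partial derivative:
∂Y/∂Z = 75Z^4

∂Y/∂Z = 75Z^4 > 0 (assuming positive values)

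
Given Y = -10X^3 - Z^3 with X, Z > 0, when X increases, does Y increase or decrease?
Y decreases

Taking the partial derivative:
∂Y/∂X = -30X^2

∂Y/∂X = -30X^2 < 0 (assuming positive values)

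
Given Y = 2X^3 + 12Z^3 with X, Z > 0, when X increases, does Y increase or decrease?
Y increases

Taking the partial derivative:
∂Y/∂X = 6X^2

∂Y/∂X = 6X^2 > 0 (assuming positive values)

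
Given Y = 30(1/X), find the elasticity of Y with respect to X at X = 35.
Elasticity = -1

Elasticity = (dY/dX) · (X/Y)

dY/dX = -30/X²
At X = 35: dY/dX = -6/245, Y = 6/7

Elasticity = (-6/245) · (35 / (6/7)) = -1

Interpretation: for a small percentage change in X, the percentage change in Y is approximately -1.00 times as large.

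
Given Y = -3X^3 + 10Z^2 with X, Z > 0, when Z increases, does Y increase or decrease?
Y increases

Taking the partial derivative:
∂Y/∂Z = 20Z

∂Y/∂Z = 20Z > 0 (assuming positive values)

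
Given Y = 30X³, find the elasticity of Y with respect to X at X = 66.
Elasticity = 3

Elasticity = (dY/dX) · (X/Y)

dY/dX = 90·X²
At X = 66: dY/dX = 392040, Y = 8624880

Elasticity = 392040 · (66 / 8624880) = 3

Interpretation: for a small percentage change in X, the percentage change in Y is approximately 3.00 times as large.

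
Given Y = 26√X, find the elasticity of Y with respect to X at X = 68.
Elasticity = 1/2

Elasticity = (dY/dX) · (X/Y)

dY/dX = 13/√X
At X = 68: dY/dX = 13·√17/34, Y = 52·√17

Elasticity = (13·√17/34) · (68 / (52·√17)) = 1/2

Interpretation: for a small percentage change in X, the percentage change in Y is approximately 0.50 times as large.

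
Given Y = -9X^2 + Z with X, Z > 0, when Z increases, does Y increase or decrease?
Y increases

Taking the partial derivative:
∂Y/∂Z = 1

∂Y/∂Z = 1 > 0 (assuming positive values)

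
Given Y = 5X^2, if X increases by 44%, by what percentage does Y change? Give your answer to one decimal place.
107.4%

For Y = 5X^2:
If X → X(1 + 0.44)
Then Y → Y · (1 + 0.44)^2
     = Y · 2.0736

Percentage change = ((1 + 0.44)^2 − 1) × 100% ≈ 107.4%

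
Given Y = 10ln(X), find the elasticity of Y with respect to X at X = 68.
Elasticity = 1/ln(68) ≈ 0.2370

Elasticity = (dY/dX) · (X/Y)

dY/dX = 10/X
At X = 68: dY/dX = 5/34, Y = 10·ln(68)

Elasticity = (5/34) · (68 / (10·ln(68))) = 1/ln(68) ≈ 0.2370

Interpretation: for a small percentage change in X, the percentage change in Y is approximately 0.24 times as large.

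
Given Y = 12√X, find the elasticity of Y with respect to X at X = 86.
Elasticity = 1/2

Elasticity = (dY/dX) · (X/Y)

dY/dX = 6/√X
At X = 86: dY/dX = 3·√86/43, Y = 12·√86

Elasticity = (3·√86/43) · (86 / (12·√86)) = 1/2

Interpretation: for a small percentage change in X, the percentage change in Y is approximately 0.50 times as large.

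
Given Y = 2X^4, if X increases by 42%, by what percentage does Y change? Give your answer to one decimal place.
306.6%

For Y = 2X^4:
If X → X(1 + 0.42)
Then Y → Y · (1 + 0.42)^4
     ≈ Y · 4.0659

Percentage change = ((1 + 0.42)^4 − 1) × 100% ≈ 306.6%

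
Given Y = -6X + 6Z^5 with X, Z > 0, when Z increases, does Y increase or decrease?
Y increases

Taking the partial derivative:
∂Y/∂Z = 30Z^4

∂Y/∂Z = 30Z^4 > 0 (assuming positive values)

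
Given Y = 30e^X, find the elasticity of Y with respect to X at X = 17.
Elasticity = 17

Elasticity = (dY/dX) · (X/Y)

dY/dX = 30·e^X
At X = 17: dY/dX = 30·e^17, Y = 30·e^17

Elasticity = (30·e^17) · (17 / (30·e^17)) = 17

Interpretation: for a small percentage change in X, the percentage change in Y is approximately 17.00 times as large.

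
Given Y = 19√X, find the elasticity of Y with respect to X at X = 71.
Elasticity = 1/2

Elasticity = (dY/dX) · (X/Y)

dY/dX = 19/(2·√X)
At X = 71: dY/dX = 19·√71/142, Y = 19·√71

Elasticity = (19·√71/142) · (71 / (19·√71)) = 1/2

Interpretation: for a small percentage change in X, the percentage change in Y is approximately 0.50 times as large.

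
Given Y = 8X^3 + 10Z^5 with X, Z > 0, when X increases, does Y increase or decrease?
Y increases

Taking the partial derivative:
∂Y/∂X = 24X^2

∂Y/∂X = 24X^2 > 0 (assuming positive values)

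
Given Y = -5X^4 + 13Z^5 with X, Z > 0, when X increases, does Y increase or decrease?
Y decreases

Taking the partial derivative:
∂Y/∂X = -20X^3

∂Y/∂X = -20X^3 < 0 (assuming positive values)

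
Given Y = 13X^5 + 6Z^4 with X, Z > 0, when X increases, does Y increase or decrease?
Y increases

Taking the partial derivative:
∂Y/∂X = 65X^4

∂Y/∂X = 65X^4 > 0 (assuming positive values)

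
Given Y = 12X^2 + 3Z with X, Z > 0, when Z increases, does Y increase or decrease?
Y increases

Taking the partial derivative:
∂Y/∂Z = 3

∂Y/∂Z = 3 > 0 (assuming positive values)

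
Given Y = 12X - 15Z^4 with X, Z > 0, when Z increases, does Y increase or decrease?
Y decreases

Taking the partial derivative:
∂Y/∂Z = -60Z^3

∂Y/∂Z = -60Z^3 < 0 (assuming positive values)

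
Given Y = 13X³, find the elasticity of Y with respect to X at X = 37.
Elasticity = 3

Elasticity = (dY/dX) · (X/Y)

dY/dX = 39·X²
At X = 37: dY/dX = 53391, Y = 658489

Elasticity = 53391 · (37 / 658489) = 3

Interpretation: for a small percentage change in X, the percentage change in Y is approximately 3.00 times as large.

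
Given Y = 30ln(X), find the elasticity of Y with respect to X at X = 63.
Elasticity = 1/ln(63) ≈ 0.2414

Elasticity = (dY/dX) · (X/Y)

dY/dX = 30/X
At X = 63: dY/dX = 10/21, Y = 30·ln(63)

Elasticity = (10/21) · (63 / (30·ln(63))) = 1/ln(63) ≈ 0.2414

Interpretation: for a small percentage change in X, the percentage change in Y is approximately 0.24 times as large.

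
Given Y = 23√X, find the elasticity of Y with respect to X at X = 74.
Elasticity = 1/2

Elasticity = (dY/dX) · (X/Y)

dY/dX = 23/(2·√X)
At X = 74: dY/dX = 23·√74/148, Y = 23·√74

Elasticity = (23·√74/148) · (74 / (23·√74)) = 1/2

Interpretation: for a small percentage change in X, the percentage change in Y is approximately 0.50 times as large.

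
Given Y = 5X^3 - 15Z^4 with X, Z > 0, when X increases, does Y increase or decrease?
Y increases

Taking the partial derivative:
∂Y/∂X = 15X^2

∂Y/∂X = 15X^2 > 0 (assuming positive values)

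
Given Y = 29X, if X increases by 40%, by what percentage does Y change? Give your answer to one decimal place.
40.0%

For Y = 29X:
If X → X(1 + 0.4)
Then Y → Y · (1 + 0.4)^1
     = Y · 1.4000

Percentage change = ((1 + 0.4)^1 − 1) × 100% = 40.0%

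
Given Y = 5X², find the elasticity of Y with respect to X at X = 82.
Elasticity = 2

Elasticity = (dY/dX) · (X/Y)

dY/dX = 10·X
At X = 82: dY/dX = 820, Y = 33620

Elasticity = 820 · (82 / 33620) = 2

Interpretation: for a small percentage change in X, the percentage change in Y is approximately 2.00 times as large.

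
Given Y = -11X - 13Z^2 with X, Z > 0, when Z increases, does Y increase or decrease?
Y decreases

Taking the partial derivative:
∂Y/∂Z = -26Z

∂Y/∂Z = -26Z < 0 (assuming positive values)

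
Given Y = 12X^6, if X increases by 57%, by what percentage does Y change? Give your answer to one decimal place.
1397.6%

For Y = 12X^6:
If X → X(1 + 0.57)
Then Y → Y · (1 + 0.57)^6
     ≈ Y · 14.9761

Percentage change = ((1 + 0.57)^6 − 1) × 100% ≈ 1397.6%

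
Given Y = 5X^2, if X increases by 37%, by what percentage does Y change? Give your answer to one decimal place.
87.7%

For Y = 5X^2:
If X → X(1 + 0.37)
Then Y → Y · (1 + 0.37)^2
     = Y · 1.8769

Percentage change = ((1 + 0.37)^2 − 1) × 100% ≈ 87.7%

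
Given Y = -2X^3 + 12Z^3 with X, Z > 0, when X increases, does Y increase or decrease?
Y decreases

Taking the partial derivative:
∂Y/∂X = -6X^2

∂Y/∂X = -6X^2 < 0 (assuming positive values)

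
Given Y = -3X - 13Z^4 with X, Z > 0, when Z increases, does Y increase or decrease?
Y decreases

Taking the partial derivative:
∂Y/∂Z = -52Z^3

∂Y/∂Z = -52Z^3 < 0 (assuming positive values)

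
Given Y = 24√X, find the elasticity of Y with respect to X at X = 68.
Elasticity = 1/2

Elasticity = (dY/dX) · (X/Y)

dY/dX = 12/√X
At X = 68: dY/dX = 6·√17/17, Y = 48·√17

Elasticity = (6·√17/17) · (68 / (48·√17)) = 1/2

Interpretation: for a small percentage change in X, the percentage change in Y is approximately 0.50 times as large.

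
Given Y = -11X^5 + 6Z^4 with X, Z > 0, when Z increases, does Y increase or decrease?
Y increases

Taking the partial derivative:
∂Y/∂Z = 24Z^3

∂Y/∂Z = 24Z^3 > 0 (assuming positive values)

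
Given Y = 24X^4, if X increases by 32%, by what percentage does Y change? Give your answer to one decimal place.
203.6%

For Y = 24X^4:
If X → X(1 + 0.32)
Then Y → Y · (1 + 0.32)^4
     ≈ Y · 3.0360

Percentage change = ((1 + 0.32)^4 − 1) × 100% ≈ 203.6%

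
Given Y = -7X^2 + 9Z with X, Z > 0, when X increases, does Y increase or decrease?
Y decreases

Taking the partial derivative:
∂Y/∂X = -14X

∂Y/∂X = -14X < 0 (assuming positive values)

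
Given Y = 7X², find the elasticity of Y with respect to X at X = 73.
Elasticity = 2

Elasticity = (dY/dX) · (X/Y)

dY/dX = 14·X
At X = 73: dY/dX = 1022, Y = 37303

Elasticity = 1022 · (73 / 37303) = 2

Interpretation: for a small percentage change in X, the percentage change in Y is approximately 2.00 times as large.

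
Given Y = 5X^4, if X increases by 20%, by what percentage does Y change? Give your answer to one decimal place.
107.4%

For Y = 5X^4:
If X → X(1 + 0.2)
Then Y → Y · (1 + 0.2)^4
     = Y · 2.0736

Percentage change = ((1 + 0.2)^4 − 1) × 100% ≈ 107.4%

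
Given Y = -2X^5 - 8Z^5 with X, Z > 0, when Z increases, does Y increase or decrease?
Y decreases

Taking the partial derivative:
∂Y/∂Z = -40Z^4

∂Y/∂Z = -40Z^4 < 0 (assuming positive values)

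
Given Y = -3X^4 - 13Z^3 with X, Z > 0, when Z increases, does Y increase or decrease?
Y decreases

Taking the partial derivative:
∂Y/∂Z = -39Z^2

∂Y/∂Z = -39Z^2 < 0 (assuming positive values)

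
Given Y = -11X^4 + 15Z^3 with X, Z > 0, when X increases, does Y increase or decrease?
Y decreases

Taking the partial derivative:
∂Y/∂X = -44X^3

∂Y/∂X = -44X^3 < 0 (assuming positive values)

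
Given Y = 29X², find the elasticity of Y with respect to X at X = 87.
Elasticity = 2

Elasticity = (dY/dX) · (X/Y)

dY/dX = 58·X
At X = 87: dY/dX = 5046, Y = 219501

Elasticity = 5046 · (87 / 219501) = 2

Interpretation: for a small percentage change in X, the percentage change in Y is approximately 2.00 times as large.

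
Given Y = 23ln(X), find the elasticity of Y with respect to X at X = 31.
Elasticity = 1/ln(31) ≈ 0.2912

Elasticity = (dY/dX) · (X/Y)

dY/dX = 23/X
At X = 31: dY/dX = 23/31, Y = 23·ln(31)

Elasticity = (23/31) · (31 / (23·ln(31))) = 1/ln(31) ≈ 0.2912

Interpretation: for a small percentage change in X, the percentage change in Y is approximately 0.29 times as large.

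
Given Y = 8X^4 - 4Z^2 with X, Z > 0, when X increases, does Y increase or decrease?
Y increases

Taking the partial derivative:
∂Y/∂X = 32X^3

∂Y/∂X = 32X^3 > 0 (assuming positive values)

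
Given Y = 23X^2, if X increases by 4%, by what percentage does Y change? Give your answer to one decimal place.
8.2%

For Y = 23X^2:
If X → X(1 + 0.04)
Then Y → Y · (1 + 0.04)^2
     = Y · 1.0816

Percentage change = ((1 + 0.04)^2 − 1) × 100% ≈ 8.2%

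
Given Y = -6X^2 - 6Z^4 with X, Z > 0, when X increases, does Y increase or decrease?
Y decreases

Taking the partial derivative:
∂Y/∂X = -12X

∂Y/∂X = -12X < 0 (assuming positive values)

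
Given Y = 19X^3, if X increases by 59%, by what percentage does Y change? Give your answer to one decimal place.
302.0%

For Y = 19X^3:
If X → X(1 + 0.59)
Then Y → Y · (1 + 0.59)^3
     ≈ Y · 4.0197

Percentage change = ((1 + 0.59)^3 − 1) × 100% ≈ 302.0%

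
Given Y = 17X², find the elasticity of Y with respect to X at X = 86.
Elasticity = 2

Elasticity = (dY/dX) · (X/Y)

dY/dX = 34·X
At X = 86: dY/dX = 2924, Y = 125732

Elasticity = 2924 · (86 / 125732) = 2

Interpretation: for a small percentage change in X, the percentage change in Y is approximately 2.00 times as large.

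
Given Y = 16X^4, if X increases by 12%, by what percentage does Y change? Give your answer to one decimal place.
57.4%

For Y = 16X^4:
If X → X(1 + 0.12)
Then Y → Y · (1 + 0.12)^4
     ≈ Y · 1.5735

Percentage change = ((1 + 0.12)^4 − 1) × 100% ≈ 57.4%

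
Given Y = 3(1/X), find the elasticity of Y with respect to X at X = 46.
Elasticity = -1

Elasticity = (dY/dX) · (X/Y)

dY/dX = -3/X²
At X = 46: dY/dX = -3/2116, Y = 3/46

Elasticity = (-3/2116) · (46 / (3/46)) = -1

Interpretation: for a small percentage change in X, the percentage change in Y is approximately -1.00 times as large.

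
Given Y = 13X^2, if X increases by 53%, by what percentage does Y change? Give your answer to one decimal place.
134.1%

For Y = 13X^2:
If X → X(1 + 0.53)
Then Y → Y · (1 + 0.53)^2
     = Y · 2.3409

Percentage change = ((1 + 0.53)^2 − 1) × 100% ≈ 134.1%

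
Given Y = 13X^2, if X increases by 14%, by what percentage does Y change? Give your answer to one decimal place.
30.0%

For Y = 13X^2:
If X → X(1 + 0.14)
Then Y → Y · (1 + 0.14)^2
     = Y · 1.2996

Percentage change = ((1 + 0.14)^2 − 1) × 100% ≈ 30.0%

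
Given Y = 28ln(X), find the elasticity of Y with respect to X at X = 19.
Elasticity = 1/ln(19) ≈ 0.3396

Elasticity = (dY/dX) · (X/Y)

dY/dX = 28/X
At X = 19: dY/dX = 28/19, Y = 28·ln(19)

Elasticity = (28/19) · (19 / (28·ln(19))) = 1/ln(19) ≈ 0.3396

Interpretation: for a small percentage change in X, the percentage change in Y is approximately 0.34 times as large.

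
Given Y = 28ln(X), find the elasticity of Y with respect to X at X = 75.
Elasticity = 1/ln(75) ≈ 0.2316

Elasticity = (dY/dX) · (X/Y)

dY/dX = 28/X
At X = 75: dY/dX = 28/75, Y = 28·ln(75)

Elasticity = (28/75) · (75 / (28·ln(75))) = 1/ln(75) ≈ 0.2316

Interpretation: for a small percentage change in X, the percentage change in Y is approximately 0.23 times as large.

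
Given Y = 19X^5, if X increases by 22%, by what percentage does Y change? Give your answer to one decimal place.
170.3%

For Y = 19X^5:
If X → X(1 + 0.22)
Then Y → Y · (1 + 0.22)^5
     ≈ Y · 2.7027

Percentage change = ((1 + 0.22)^5 − 1) × 100% ≈ 170.3%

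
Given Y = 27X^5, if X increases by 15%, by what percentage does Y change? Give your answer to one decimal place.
101.1%

For Y = 27X^5:
If X → X(1 + 0.15)
Then Y → Y · (1 + 0.15)^5
     ≈ Y · 2.0114

Percentage change = ((1 + 0.15)^5 − 1) × 100% ≈ 101.1%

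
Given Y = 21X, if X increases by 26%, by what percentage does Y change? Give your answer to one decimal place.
26.0%

For Y = 21X:
If X → X(1 + 0.26)
Then Y → Y · (1 + 0.26)^1
     = Y · 1.2600

Percentage change = ((1 + 0.26)^1 − 1) × 100% = 26.0%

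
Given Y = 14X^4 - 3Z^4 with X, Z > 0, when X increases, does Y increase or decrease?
Y increases

Taking the partial derivative:
∂Y/∂X = 56X^3

∂Y/∂X = 56X^3 > 0 (assuming positive values)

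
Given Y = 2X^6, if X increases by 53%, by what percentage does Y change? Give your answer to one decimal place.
1182.8%

For Y = 2X^6:
If X → X(1 + 0.53)
Then Y → Y · (1 + 0.53)^6
     ≈ Y · 12.8277

Percentage change = ((1 + 0.53)^6 − 1) × 100% ≈ 1182.8%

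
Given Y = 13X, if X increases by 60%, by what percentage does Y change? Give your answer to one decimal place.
60.0%

For Y = 13X:
If X → X(1 + 0.6)
Then Y → Y · (1 + 0.6)^1
     = Y · 1.6000

Percentage change = ((1 + 0.6)^1 − 1) × 100% = 60.0%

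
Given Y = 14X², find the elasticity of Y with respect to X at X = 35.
Elasticity = 2

Elasticity = (dY/dX) · (X/Y)

dY/dX = 28·X
At X = 35: dY/dX = 980, Y = 17150

Elasticity = 980 · (35 / 17150) = 2

Interpretation: for a small percentage change in X, the percentage change in Y is approximately 2.00 times as large.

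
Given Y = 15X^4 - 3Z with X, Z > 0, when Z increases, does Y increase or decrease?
Y decreases

Taking the partial derivative:
∂Y/∂Z = -3

∂Y/∂Z = -3 < 0 (assuming positive values)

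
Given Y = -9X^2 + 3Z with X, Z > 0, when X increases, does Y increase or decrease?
Y decreases

Taking the partial derivative:
∂Y/∂X = -18X

∂Y/∂X = -18X < 0 (assuming positive values)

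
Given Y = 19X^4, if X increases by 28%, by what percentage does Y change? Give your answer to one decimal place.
168.4%

For Y = 19X^4:
If X → X(1 + 0.28)
Then Y → Y · (1 + 0.28)^4
     ≈ Y · 2.6844

Percentage change = ((1 + 0.28)^4 − 1) × 100% ≈ 168.4%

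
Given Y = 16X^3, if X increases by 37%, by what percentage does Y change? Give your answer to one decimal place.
157.1%

For Y = 16X^3:
If X → X(1 + 0.37)
Then Y → Y · (1 + 0.37)^3
     ≈ Y · 2.5714

Percentage change = ((1 + 0.37)^3 − 1) × 100% ≈ 157.1%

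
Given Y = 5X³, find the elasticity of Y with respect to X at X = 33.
Elasticity = 3

Elasticity = (dY/dX) · (X/Y)

dY/dX = 15·X²
At X = 33: dY/dX = 16335, Y = 179685

Elasticity = 16335 · (33 / 179685) = 3

Interpretation: for a small percentage change in X, the percentage change in Y is approximately 3.00 times as large.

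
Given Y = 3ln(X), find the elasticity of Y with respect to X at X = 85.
Elasticity = 1/ln(85) ≈ 0.2251

Elasticity = (dY/dX) · (X/Y)

dY/dX = 3/X
At X = 85: dY/dX = 3/85, Y = 3·ln(85)

Elasticity = (3/85) · (85 / (3·ln(85))) = 1/ln(85) ≈ 0.2251

Interpretation: for a small percentage change in X, the percentage change in Y is approximately 0.23 times as large.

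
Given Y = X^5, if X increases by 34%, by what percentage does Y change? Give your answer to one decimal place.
332.0%

For Y = X^5:
If X → X(1 + 0.34)
Then Y → Y · (1 + 0.34)^5
     ≈ Y · 4.3204

Percentage change = ((1 + 0.34)^5 − 1) × 100% ≈ 332.0%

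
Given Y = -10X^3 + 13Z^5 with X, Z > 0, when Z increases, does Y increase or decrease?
Y increases

Taking the partial derivative:
∂Y/∂Z = 65Z^4

∂Y/∂Z = 65Z^4 > 0 (assuming positive values)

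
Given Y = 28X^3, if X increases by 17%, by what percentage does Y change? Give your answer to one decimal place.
60.2%

For Y = 28X^3:
If X → X(1 + 0.17)
Then Y → Y · (1 + 0.17)^3
     ≈ Y · 1.6016

Percentage change = ((1 + 0.17)^3 − 1) × 100% ≈ 60.2%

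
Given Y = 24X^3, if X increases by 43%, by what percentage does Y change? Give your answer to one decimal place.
192.4%

For Y = 24X^3:
If X → X(1 + 0.43)
Then Y → Y · (1 + 0.43)^3
     ≈ Y · 2.9242

Percentage change = ((1 + 0.43)^3 − 1) × 100% ≈ 192.4%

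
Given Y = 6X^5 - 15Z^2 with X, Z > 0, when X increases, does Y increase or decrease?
Y increases

Taking the partial derivative:
∂Y/∂X = 30X^4

∂Y/∂X = 30X^4 > 0 (assuming positive values)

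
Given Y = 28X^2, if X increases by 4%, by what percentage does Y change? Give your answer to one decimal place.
8.2%

For Y = 28X^2:
If X → X(1 + 0.04)
Then Y → Y · (1 + 0.04)^2
     = Y · 1.0816

Percentage change = ((1 + 0.04)^2 − 1) × 100% ≈ 8.2%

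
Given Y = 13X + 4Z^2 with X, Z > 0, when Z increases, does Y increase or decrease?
Y increases

Taking the partial derivative:
∂Y/∂Z = 8Z

∂Y/∂Z = 8Z > 0 (assuming positive values)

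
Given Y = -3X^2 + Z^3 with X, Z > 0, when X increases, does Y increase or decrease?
Y decreases

Taking the partial derivative:
∂Y/∂X = -6X

∂Y/∂X = -6X < 0 (assuming positive values)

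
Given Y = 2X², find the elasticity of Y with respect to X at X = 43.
Elasticity = 2

Elasticity = (dY/dX) · (X/Y)

dY/dX = 4·X
At X = 43: dY/dX = 172, Y = 3698

Elasticity = 172 · (43 / 3698) = 2

Interpretation: for a small percentage change in X, the percentage change in Y is approximately 2.00 times as large.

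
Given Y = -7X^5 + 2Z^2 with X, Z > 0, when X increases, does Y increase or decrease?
Y decreases

Taking the partial derivative:
∂Y/∂X = -35X^4

∂Y/∂X = -35X^4 < 0 (assuming positive values)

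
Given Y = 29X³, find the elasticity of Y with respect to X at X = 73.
Elasticity = 3

Elasticity = (dY/dX) · (X/Y)

dY/dX = 87·X²
At X = 73: dY/dX = 463623, Y = 11281493

Elasticity = 463623 · (73 / 11281493) = 3

Interpretation: for a small percentage change in X, the percentage change in Y is approximately 3.00 times as large.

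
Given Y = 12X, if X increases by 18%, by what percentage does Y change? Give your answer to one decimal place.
18.0%

For Y = 12X:
If X → X(1 + 0.18)
Then Y → Y · (1 + 0.18)^1
     = Y · 1.1800

Percentage change = ((1 + 0.18)^1 − 1) × 100% = 18.0%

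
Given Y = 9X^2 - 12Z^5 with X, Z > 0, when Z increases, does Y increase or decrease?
Y decreases

Taking the partial derivative:
∂Y/∂Z = -60Z^4

∂Y/∂Z = -60Z^4 < 0 (assuming positive values)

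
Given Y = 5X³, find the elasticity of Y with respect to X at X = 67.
Elasticity = 3

Elasticity = (dY/dX) · (X/Y)

dY/dX = 15·X²
At X = 67: dY/dX = 67335, Y = 1503815

Elasticity = 67335 · (67 / 1503815) = 3

Interpretation: for a small percentage change in X, the percentage change in Y is approximately 3.00 times as large.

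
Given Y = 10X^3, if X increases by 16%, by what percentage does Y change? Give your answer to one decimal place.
56.1%

For Y = 10X^3:
If X → X(1 + 0.16)
Then Y → Y · (1 + 0.16)^3
     ≈ Y · 1.5609

Percentage change = ((1 + 0.16)^3 − 1) × 100% ≈ 56.1%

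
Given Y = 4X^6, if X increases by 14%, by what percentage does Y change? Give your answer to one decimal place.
119.5%

For Y = 4X^6:
If X → X(1 + 0.14)
Then Y → Y · (1 + 0.14)^6
     ≈ Y · 2.1950

Percentage change = ((1 + 0.14)^6 − 1) × 100% ≈ 119.5%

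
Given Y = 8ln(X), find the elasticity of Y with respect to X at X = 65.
Elasticity = 1/ln(65) ≈ 0.2396

Elasticity = (dY/dX) · (X/Y)

dY/dX = 8/X
At X = 65: dY/dX = 8/65, Y = 8·ln(65)

Elasticity = (8/65) · (65 / (8·ln(65))) = 1/ln(65) ≈ 0.2396

Interpretation: for a small percentage change in X, the percentage change in Y is approximately 0.24 times as large.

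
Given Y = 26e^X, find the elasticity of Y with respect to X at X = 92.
Elasticity = 92

Elasticity = (dY/dX) · (X/Y)

dY/dX = 26·e^X
At X = 92: dY/dX = 26·e^92, Y = 26·e^92

Elasticity = (26·e^92) · (92 / (26·e^92)) = 92

Interpretation: for a small percentage change in X, the percentage change in Y is approximately 92.00 times as large.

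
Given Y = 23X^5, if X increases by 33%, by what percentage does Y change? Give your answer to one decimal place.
316.2%

For Y = 23X^5:
If X → X(1 + 0.33)
Then Y → Y · (1 + 0.33)^5
     ≈ Y · 4.1616

Percentage change = ((1 + 0.33)^5 − 1) × 100% ≈ 316.2%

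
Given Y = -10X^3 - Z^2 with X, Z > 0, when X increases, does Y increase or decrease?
Y decreases

Taking the partial derivative:
∂Y/∂X = -30X^2

∂Y/∂X = -30X^2 < 0 (assuming positive values)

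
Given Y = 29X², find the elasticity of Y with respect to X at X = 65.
Elasticity = 2

Elasticity = (dY/dX) · (X/Y)

dY/dX = 58·X
At X = 65: dY/dX = 3770, Y = 122525

Elasticity = 3770 · (65 / 122525) = 2

Interpretation: for a small percentage change in X, the percentage change in Y is approximately 2.00 times as large.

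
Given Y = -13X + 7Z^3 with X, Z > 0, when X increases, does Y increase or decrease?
Y decreases

Taking the partial derivative:
∂Y/∂X = -13

∂Y/∂X = -13 < 0 (assuming positive values)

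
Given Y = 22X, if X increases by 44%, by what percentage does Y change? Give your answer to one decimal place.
44.0%

For Y = 22X:
If X → X(1 + 0.44)
Then Y → Y · (1 + 0.44)^1
     = Y · 1.4400

Percentage change = ((1 + 0.44)^1 − 1) × 100% = 44.0%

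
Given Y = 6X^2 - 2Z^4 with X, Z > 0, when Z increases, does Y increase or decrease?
Y decreases

Taking the partial derivative:
∂Y/∂Z = -8Z^3

∂Y/∂Z = -8Z^3 < 0 (assuming positive values)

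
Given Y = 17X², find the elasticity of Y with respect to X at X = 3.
Elasticity = 2

Elasticity = (dY/dX) · (X/Y)

dY/dX = 34·X
At X = 3: dY/dX = 102, Y = 153

Elasticity = 102 · (3 / 153) = 2

Interpretation: for a small percentage change in X, the percentage change in Y is approximately 2.00 times as large.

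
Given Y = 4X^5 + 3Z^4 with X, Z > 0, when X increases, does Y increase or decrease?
Y increases

Taking the partial derivative:
∂Y/∂X = 20X^4

∂Y/∂X = 20X^4 > 0 (assuming positive values)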